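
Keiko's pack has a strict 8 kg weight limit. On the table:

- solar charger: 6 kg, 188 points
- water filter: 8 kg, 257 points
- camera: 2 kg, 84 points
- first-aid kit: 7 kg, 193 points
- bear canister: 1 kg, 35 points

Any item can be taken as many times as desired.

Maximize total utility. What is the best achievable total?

336

Ranking by ratio (utility/kg): camera 42.00, bear canister 35.00, water filter 32.12, solar charger 31.33.
Best packing: 4×camera — 8 kg, 336 total.
Every other selection either busts 8 kg or fails to beat 336.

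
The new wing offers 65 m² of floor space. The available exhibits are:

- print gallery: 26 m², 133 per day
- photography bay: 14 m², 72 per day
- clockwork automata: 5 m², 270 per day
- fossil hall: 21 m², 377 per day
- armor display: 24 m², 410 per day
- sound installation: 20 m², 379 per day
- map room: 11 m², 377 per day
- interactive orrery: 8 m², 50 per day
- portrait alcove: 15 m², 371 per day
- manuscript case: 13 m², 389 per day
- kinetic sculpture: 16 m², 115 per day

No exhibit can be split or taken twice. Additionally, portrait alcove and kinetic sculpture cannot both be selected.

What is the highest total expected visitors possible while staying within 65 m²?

1786

The ratio ordering already packs tightly: clockwork automata + sound installation + map room + portrait alcove + manuscript case, 64 m², 1786.
Runner-up clockwork automata + fossil hall + map room + portrait alcove + manuscript case tops out at 1784.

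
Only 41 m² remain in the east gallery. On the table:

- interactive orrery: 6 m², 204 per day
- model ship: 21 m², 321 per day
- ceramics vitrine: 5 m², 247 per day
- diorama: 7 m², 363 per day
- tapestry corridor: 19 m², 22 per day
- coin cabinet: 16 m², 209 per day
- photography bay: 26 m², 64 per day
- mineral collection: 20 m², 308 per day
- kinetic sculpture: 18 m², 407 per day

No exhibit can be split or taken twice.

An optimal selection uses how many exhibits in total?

4

The maximum expected visitors within 41 m² is 1221.
For example interactive orrery + ceramics vitrine + diorama + kinetic sculpture achieves it, using 36 m².
All optima have 4 exhibits.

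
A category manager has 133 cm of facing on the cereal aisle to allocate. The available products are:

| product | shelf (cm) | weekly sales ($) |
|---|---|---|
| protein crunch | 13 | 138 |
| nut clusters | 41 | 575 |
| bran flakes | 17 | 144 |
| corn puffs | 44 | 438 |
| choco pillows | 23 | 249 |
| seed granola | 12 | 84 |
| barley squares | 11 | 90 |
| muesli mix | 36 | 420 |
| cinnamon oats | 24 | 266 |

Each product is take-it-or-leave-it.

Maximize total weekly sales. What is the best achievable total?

A density-first pass picks nut clusters + choco pillows + muesli mix + cinnamon oats — 1510 at 124 cm.
The 23 cm tied up in choco pillows is better spent on protein crunch + bran flakes — total rises to 1543 (131 cm).
The spare 2 cm is too small for any remaining product, and no exchange beats 1543.

1543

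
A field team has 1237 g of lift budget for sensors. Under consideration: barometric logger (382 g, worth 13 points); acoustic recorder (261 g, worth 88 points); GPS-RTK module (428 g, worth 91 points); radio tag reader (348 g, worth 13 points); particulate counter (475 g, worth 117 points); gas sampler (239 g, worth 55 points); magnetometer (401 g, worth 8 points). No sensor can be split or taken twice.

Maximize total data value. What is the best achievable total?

Greedy by ratio would take acoustic recorder + particulate counter + gas sampler: 975 g used, total 260.
The 239 g tied up in gas sampler is better spent on GPS-RTK module — total rises to 296 (1164 g).

296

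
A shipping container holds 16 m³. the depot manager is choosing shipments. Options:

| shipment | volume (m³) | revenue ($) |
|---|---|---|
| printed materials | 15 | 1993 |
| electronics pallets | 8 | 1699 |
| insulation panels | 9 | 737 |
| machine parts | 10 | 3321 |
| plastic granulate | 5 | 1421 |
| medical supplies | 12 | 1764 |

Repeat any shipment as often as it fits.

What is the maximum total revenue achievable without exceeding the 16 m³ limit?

4742

The ratio ordering already packs tightly: machine parts + plastic granulate, 15 m³, 4742.
No other feasible combination exceeds 4742.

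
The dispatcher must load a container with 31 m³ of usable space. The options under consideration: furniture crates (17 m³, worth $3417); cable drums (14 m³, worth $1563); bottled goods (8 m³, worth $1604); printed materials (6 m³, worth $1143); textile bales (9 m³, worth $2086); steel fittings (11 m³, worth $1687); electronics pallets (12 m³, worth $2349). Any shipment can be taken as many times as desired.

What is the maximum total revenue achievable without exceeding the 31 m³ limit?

6521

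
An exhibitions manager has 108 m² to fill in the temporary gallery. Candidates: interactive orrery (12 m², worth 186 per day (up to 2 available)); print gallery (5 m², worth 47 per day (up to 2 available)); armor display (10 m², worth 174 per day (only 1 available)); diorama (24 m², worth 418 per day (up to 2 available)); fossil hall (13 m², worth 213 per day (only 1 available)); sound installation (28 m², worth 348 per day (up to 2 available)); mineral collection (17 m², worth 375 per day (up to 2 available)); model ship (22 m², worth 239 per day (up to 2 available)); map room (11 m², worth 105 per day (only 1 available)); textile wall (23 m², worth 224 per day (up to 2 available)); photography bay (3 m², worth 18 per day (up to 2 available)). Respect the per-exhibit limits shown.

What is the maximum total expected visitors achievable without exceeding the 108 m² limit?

1991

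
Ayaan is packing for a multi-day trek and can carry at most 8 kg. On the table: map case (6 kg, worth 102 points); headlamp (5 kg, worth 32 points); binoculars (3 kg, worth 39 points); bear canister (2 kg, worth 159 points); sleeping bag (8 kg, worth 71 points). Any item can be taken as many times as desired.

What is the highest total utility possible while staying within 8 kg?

636

The ratio ordering already packs tightly: 4×bear canister, 8 kg, 636.
No other feasible combination exceeds 636.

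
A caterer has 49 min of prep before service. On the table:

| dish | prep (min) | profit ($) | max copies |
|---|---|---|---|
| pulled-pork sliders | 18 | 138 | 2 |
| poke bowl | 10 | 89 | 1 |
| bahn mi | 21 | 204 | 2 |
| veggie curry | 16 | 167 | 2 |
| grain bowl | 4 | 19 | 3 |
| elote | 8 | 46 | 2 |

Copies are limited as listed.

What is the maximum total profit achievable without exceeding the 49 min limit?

460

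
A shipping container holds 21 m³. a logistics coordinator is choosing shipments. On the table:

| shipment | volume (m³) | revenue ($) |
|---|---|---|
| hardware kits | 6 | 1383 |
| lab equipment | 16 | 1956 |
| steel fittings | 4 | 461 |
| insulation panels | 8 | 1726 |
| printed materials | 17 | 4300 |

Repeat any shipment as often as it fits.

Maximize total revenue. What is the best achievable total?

4761

Ranking by ratio (revenue/m³): printed materials 252.94, hardware kits 230.50, insulation panels 215.75, lab equipment 122.25.
The ratio ordering already packs tightly: steel fittings + printed materials, 21 m³, 4761.
Nothing else within 21 m³ beats 4761.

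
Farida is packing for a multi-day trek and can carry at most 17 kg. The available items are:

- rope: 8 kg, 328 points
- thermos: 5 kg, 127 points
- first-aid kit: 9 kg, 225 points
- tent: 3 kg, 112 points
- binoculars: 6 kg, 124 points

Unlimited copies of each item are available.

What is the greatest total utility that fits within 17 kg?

Density check — rope 41.00, tent 37.33, thermos 25.40 are the best per kg.
Taking the top-ratio items first gives 2×rope for 656 (16 kg).
Replace rope with 3×tent: the trade gains 8 net, giving 664 at 17 kg.

664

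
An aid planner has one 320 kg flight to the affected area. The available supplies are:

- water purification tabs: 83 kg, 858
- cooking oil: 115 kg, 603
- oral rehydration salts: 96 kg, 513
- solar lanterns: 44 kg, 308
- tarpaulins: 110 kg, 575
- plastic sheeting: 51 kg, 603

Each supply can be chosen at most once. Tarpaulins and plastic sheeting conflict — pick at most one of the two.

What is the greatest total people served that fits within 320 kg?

2372

Taking the top-ratio supplies first gives water purification tabs + oral rehydration salts + solar lanterns + plastic sheeting for 2282 (274 kg).
The 96 kg tied up in oral rehydration salts is better spent on cooking oil — total rises to 2372 (293 kg).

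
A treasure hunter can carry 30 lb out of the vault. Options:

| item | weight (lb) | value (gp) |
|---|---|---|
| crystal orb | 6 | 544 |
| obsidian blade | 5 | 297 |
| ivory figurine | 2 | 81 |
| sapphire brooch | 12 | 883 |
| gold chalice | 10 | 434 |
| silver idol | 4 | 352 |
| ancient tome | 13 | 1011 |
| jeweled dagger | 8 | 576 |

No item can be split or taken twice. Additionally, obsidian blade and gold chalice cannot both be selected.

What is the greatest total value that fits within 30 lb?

A density-first pass picks crystal orb + obsidian blade + ivory figurine + silver idol + ancient tome — 2285 at 30 lb.
Reworking the packing: crystal orb + sapphire brooch + silver idol + jeweled dagger uses 30 lb and improves the total to 2355.
Next best is crystal orb + obsidian blade + ivory figurine + silver idol + ancient tome at 2285 (30 lb) — short by 70.

2355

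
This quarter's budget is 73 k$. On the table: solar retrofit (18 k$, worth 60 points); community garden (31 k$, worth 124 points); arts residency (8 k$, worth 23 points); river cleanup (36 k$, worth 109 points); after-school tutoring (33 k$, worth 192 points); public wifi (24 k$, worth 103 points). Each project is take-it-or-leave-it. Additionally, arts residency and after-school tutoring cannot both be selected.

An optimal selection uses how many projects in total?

The maximum projected impact within 73 k$ is 316.
For example community garden + after-school tutoring achieves it, using 64 k$.
All optima have 2 projects.

2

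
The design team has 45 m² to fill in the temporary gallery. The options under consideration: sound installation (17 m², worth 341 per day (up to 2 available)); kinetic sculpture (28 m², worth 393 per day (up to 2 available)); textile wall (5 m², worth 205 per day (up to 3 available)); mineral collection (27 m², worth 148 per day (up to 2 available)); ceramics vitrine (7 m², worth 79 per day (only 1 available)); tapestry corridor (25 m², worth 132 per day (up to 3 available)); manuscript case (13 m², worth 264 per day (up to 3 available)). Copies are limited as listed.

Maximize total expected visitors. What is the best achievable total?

1220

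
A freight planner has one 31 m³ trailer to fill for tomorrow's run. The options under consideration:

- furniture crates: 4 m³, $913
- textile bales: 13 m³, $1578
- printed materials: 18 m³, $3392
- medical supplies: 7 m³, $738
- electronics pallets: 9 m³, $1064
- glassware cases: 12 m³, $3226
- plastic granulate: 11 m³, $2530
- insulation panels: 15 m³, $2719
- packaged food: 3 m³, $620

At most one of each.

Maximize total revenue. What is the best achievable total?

7289

Ranking by ratio (revenue/m³): glassware cases 268.83, plastic granulate 230.00, furniture crates 228.25, packaged food 206.67.
Taking furniture crates + glassware cases + plastic granulate + packaged food: 30 m³ used, 7289 in revenue.
Next best is furniture crates + glassware cases + insulation panels at 6858 (31 m³) — short by 431.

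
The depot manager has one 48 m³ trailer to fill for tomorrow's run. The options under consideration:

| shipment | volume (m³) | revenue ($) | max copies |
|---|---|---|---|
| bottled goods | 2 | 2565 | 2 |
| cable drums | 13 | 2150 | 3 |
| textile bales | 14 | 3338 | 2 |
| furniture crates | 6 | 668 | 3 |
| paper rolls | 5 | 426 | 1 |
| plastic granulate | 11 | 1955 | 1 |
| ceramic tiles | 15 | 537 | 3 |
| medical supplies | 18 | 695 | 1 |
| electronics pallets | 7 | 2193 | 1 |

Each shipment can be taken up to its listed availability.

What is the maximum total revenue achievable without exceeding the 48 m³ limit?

14667

By revenue per m³: bottled goods 1282.50, electronics pallets 313.29, textile bales 238.43, plastic granulate 177.73 lead.
Best packing: 2×bottled goods + 2×textile bales + furniture crates + electronics pallets — 45 m³, 14667 total.
That's the maximum — no swap from here does better than 14667.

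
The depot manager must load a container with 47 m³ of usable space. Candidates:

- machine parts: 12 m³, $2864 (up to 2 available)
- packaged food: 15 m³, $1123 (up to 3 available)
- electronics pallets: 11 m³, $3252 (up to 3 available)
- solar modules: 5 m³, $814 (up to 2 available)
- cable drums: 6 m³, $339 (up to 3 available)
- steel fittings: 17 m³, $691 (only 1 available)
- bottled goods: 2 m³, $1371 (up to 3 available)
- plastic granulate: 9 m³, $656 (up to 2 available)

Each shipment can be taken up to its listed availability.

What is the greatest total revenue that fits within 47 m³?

By revenue per m³: bottled goods 685.50, electronics pallets 295.64, machine parts 238.67, solar modules 162.80 lead.
3×electronics pallets + solar modules + 3×bottled goods uses 44 of the 47 m³ and totals 14683.

14683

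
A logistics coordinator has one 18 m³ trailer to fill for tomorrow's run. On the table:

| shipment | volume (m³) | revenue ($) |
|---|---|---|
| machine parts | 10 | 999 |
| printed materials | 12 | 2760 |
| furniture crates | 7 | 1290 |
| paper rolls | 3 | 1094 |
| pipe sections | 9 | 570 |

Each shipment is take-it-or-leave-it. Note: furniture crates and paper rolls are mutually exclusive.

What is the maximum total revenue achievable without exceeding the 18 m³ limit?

3854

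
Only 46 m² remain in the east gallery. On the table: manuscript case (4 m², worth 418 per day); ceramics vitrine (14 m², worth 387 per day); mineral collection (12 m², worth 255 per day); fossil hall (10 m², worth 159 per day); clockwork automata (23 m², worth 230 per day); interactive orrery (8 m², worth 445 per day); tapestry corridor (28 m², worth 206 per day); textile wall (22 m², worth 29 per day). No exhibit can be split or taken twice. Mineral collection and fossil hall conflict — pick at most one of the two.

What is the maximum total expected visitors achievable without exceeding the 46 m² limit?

By expected visitors per m²: manuscript case 104.50, interactive orrery 55.62, ceramics vitrine 27.64, mineral collection 21.25 lead.
Best packing: manuscript case + ceramics vitrine + mineral collection + interactive orrery — 38 m², 1505 total.

1505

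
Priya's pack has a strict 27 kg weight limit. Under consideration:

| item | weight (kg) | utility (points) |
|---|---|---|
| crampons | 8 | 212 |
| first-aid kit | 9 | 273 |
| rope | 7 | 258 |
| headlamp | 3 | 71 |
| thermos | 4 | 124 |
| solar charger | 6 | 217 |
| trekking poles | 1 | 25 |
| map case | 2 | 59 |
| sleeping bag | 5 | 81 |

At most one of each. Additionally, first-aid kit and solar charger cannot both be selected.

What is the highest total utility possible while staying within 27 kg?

Density check — rope 36.86, solar charger 36.17, thermos 31.00 are the best per kg.
Crampons + rope + thermos + solar charger + map case uses 27 of the 27 kg and totals 870.

870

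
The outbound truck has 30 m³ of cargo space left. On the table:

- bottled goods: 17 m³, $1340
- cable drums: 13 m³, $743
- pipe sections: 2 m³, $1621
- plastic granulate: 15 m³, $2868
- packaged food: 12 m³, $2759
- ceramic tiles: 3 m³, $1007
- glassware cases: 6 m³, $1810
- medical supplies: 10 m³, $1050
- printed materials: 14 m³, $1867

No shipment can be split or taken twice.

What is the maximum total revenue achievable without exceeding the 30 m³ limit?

Density check — pipe sections 810.50, ceramic tiles 335.67, glassware cases 301.67, packaged food 229.92 are the best per m³.
The ratio heuristic lands on pipe sections + packaged food + ceramic tiles + glassware cases (7197) but leaves 7 m³ idle.
Replace packaged food with plastic granulate: the trade gains 109 net, giving 7306 at 26 m³.
An exhaustive check of the 512 subsets confirms 7306.

7306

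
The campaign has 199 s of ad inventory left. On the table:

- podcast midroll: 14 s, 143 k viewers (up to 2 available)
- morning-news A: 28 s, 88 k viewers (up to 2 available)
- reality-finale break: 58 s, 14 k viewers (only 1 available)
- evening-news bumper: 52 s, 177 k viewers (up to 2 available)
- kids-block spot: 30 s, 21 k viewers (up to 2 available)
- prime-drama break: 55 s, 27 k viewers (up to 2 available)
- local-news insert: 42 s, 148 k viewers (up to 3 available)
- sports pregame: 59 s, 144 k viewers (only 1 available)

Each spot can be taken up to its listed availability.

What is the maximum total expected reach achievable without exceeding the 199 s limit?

A density-first pass picks 2×podcast midroll + morning-news A + 3×local-news insert — 818 at 182 s.
Dropping local-news insert frees 42 s; slotting in evening-news bumper (52 s) lifts the total to 847 at 192 s.

847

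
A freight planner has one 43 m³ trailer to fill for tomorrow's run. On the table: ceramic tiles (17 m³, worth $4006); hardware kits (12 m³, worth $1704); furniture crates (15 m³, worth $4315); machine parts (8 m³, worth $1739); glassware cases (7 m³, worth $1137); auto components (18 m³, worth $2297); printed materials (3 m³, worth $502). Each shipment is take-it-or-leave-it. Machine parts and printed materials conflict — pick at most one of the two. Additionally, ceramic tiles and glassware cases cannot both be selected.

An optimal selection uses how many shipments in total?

3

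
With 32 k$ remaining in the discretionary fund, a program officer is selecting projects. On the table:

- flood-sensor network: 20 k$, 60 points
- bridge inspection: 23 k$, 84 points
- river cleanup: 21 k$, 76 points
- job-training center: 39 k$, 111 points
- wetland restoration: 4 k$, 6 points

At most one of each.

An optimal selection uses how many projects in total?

2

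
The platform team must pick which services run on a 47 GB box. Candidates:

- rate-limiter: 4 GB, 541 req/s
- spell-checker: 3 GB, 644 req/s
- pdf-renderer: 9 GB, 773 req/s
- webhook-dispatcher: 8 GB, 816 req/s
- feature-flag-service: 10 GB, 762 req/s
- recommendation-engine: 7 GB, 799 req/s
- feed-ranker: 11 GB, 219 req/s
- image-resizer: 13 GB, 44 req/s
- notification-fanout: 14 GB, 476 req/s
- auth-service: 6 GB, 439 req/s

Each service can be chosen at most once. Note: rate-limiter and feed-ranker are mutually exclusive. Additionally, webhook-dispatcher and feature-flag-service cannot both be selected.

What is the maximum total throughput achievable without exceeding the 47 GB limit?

4049

By throughput per GB: spell-checker 214.67, rate-limiter 135.25, recommendation-engine 114.14 lead.
Best packing: rate-limiter + spell-checker + pdf-renderer + webhook-dispatcher + recommendation-engine + notification-fanout — 45 GB, 4049 total.
Runner-up rate-limiter + spell-checker + pdf-renderer + webhook-dispatcher + recommendation-engine + auth-service tops out at 4012.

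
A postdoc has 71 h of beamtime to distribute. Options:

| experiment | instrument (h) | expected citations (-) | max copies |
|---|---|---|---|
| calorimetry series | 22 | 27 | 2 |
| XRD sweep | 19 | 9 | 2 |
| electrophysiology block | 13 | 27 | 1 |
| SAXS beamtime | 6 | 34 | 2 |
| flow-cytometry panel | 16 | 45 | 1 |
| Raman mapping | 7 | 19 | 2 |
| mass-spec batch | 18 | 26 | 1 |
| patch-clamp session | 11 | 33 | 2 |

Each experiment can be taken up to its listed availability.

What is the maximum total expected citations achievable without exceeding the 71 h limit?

225

Taking the top-ratio experiments first gives 2×SAXS beamtime + flow-cytometry panel + 2×Raman mapping + 2×patch-clamp session for 217 (64 h).
The 7 h tied up in Raman mapping is better spent on electrophysiology block — total rises to 225 (70 h).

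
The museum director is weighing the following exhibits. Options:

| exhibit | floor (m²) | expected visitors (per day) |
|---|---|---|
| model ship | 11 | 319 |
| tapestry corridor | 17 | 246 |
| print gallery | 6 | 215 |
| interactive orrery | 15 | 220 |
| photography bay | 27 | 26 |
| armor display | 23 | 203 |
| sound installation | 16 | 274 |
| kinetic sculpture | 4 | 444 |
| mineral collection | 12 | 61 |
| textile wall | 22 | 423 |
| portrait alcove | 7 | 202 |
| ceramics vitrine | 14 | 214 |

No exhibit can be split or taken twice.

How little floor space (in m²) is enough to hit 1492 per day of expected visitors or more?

Minimise m² subject to total expected visitors ≥ 1492.
Taking model ship + print gallery + kinetic sculpture + textile wall + portrait alcove gives 1603 (≥ 1492) for 50 m².
Any bundle with less than 50 m² falls short of 1492.

50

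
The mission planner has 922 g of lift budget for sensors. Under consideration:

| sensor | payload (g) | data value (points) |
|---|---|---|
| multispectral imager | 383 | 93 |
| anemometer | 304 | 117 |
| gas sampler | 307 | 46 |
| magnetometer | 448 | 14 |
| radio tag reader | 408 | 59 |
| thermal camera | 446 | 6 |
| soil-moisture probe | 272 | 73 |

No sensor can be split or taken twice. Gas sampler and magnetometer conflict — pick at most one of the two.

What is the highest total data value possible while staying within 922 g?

236

By data value per g: anemometer 0.38, soil-moisture probe 0.27, multispectral imager 0.24 lead.
Best packing: anemometer + gas sampler + soil-moisture probe — 883 g, 236 total.
Next best is multispectral imager + anemometer at 210 (687 g) — short by 26.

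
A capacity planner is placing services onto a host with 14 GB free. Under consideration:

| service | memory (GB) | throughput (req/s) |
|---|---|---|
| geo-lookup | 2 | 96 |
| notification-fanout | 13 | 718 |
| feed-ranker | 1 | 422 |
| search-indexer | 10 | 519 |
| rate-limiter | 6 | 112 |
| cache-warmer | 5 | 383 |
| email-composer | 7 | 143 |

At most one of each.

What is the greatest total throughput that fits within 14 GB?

Density check — feed-ranker 422.00, cache-warmer 76.60, notification-fanout 55.23, search-indexer 51.90 are the best per GB.
A density-first pass picks geo-lookup + feed-ranker + rate-limiter + cache-warmer — 1013 at 14 GB.
Replace geo-lookup and rate-limiter and cache-warmer with notification-fanout: the trade gains 127 net, giving 1140 at 14 GB.
The closest alternative, geo-lookup + feed-ranker + search-indexer, reaches only 1037.

1140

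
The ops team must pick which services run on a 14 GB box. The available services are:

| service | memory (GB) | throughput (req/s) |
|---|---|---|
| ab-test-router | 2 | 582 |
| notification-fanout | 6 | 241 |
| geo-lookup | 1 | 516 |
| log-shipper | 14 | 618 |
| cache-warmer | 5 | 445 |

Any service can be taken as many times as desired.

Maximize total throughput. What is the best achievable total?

7224

Ranking by ratio (throughput/GB): geo-lookup 516.00, ab-test-router 291.00, cache-warmer 89.00.
The ratio ordering already packs tightly: 14×geo-lookup, 14 GB, 7224.
Every other selection either busts 14 GB or fails to beat 7224.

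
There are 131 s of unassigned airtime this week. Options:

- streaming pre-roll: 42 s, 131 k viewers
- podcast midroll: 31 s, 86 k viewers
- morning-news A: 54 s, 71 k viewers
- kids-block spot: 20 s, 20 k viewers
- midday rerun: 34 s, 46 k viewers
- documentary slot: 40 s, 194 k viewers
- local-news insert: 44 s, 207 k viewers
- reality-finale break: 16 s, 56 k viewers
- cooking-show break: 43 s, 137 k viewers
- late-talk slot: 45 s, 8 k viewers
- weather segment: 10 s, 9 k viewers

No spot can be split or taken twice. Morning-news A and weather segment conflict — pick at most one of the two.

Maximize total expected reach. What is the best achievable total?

543

Ranking by ratio (expected reach/s): documentary slot 4.85, local-news insert 4.70, reality-finale break 3.50.
Podcast midroll + documentary slot + local-news insert + reality-finale break uses 131 of the 131 s and totals 543.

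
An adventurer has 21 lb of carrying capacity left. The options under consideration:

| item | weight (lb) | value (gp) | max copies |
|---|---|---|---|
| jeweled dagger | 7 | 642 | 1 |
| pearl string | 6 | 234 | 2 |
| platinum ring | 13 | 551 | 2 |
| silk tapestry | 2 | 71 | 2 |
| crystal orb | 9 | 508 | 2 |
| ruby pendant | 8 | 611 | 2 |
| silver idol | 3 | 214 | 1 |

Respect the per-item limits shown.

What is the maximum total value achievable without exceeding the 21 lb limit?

1538

Taking jeweled dagger + silk tapestry + ruby pendant + silver idol: 20 lb used, 1538 in value.
No other feasible combination exceeds 1538.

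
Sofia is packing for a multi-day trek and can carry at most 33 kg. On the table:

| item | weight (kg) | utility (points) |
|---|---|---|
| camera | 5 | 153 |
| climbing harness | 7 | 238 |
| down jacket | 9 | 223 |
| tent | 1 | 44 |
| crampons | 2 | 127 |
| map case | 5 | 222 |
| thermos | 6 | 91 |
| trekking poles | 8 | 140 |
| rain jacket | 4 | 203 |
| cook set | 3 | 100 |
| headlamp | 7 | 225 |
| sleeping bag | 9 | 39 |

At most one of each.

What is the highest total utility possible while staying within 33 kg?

Filling by ratio: climbing harness + tent + crampons + map case + rain jacket + cook set + headlamp for 1159, with 4 kg left unused.
Replace tent with camera: the trade gains 109 net, giving 1268 at 33 kg.
Next best is camera + climbing harness + tent + crampons + map case + rain jacket + headlamp at 1212 (31 kg) — short by 56.

1268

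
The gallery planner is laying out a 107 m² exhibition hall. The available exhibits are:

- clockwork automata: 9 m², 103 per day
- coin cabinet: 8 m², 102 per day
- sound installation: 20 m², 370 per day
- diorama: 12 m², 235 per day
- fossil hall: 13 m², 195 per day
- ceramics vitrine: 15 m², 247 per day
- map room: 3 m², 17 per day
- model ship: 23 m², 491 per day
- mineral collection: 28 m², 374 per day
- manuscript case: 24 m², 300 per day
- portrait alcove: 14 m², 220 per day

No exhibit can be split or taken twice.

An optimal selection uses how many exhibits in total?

7

Best achievable expected visitors is 1861.
clockwork automata + sound installation + diorama + fossil hall + ceramics vitrine + model ship + portrait alcove hits 1861 at 106 m².
Every optimal selection uses 7 exhibits.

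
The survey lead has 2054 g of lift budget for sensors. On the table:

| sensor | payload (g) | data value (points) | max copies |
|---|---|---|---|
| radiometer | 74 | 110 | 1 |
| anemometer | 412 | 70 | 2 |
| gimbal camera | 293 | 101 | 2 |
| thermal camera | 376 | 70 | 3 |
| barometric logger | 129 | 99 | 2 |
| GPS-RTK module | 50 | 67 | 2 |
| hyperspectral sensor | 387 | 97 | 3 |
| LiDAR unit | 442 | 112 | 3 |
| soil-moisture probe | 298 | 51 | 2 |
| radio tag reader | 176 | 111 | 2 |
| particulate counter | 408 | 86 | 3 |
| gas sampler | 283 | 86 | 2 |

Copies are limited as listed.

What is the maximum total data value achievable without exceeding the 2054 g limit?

1049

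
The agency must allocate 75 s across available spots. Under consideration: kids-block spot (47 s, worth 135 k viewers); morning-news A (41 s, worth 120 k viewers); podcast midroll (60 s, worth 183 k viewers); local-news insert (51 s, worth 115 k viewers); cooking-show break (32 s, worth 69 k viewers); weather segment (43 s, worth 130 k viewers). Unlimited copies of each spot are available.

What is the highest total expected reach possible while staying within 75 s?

199

A density-first pass picks podcast midroll — 183 at 60 s.
Replace podcast midroll with cooking-show break + weather segment: the trade gains 16 net, giving 199 at 75 s.
No other feasible combination exceeds 199.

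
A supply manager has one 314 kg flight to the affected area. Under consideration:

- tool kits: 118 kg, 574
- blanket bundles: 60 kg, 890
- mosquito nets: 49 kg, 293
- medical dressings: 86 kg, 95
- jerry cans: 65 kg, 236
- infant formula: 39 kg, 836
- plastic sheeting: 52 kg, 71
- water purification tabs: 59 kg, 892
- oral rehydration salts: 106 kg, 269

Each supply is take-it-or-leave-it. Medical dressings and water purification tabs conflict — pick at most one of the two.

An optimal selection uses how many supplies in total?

The maximum people served within 314 kg is 3192.
For example tool kits + blanket bundles + infant formula + water purification tabs achieves it, using 276 kg.
All optima have 4 supplies.

4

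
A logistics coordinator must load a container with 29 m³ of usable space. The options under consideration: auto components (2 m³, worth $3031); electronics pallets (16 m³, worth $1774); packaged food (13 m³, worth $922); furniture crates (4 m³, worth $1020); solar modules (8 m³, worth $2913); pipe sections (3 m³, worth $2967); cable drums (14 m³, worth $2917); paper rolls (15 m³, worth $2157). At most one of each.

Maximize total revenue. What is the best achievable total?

By revenue per m³: auto components 1515.50, pipe sections 989.00, solar modules 364.12, furniture crates 255.00 lead.
Filling by ratio: auto components + furniture crates + solar modules + pipe sections for 9931, with 12 m³ left unused.
Replace furniture crates with cable drums: the trade gains 1897 net, giving 11828 at 27 m³.

11828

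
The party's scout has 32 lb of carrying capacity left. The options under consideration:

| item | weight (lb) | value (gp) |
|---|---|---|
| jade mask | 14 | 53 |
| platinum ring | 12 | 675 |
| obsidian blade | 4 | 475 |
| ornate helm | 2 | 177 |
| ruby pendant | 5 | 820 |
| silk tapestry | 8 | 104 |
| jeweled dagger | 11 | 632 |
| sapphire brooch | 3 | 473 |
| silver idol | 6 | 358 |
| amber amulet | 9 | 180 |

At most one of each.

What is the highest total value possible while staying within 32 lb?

2978

Filling by ratio: obsidian blade + ornate helm + ruby pendant + jeweled dagger + sapphire brooch + silver idol for 2935, with 1 lb left unused.
Replace jeweled dagger with platinum ring: the trade gains 43 net, giving 2978 at 32 lb.
The closest alternative, obsidian blade + ornate helm + ruby pendant + jeweled dagger + sapphire brooch + silver idol, reaches only 2935.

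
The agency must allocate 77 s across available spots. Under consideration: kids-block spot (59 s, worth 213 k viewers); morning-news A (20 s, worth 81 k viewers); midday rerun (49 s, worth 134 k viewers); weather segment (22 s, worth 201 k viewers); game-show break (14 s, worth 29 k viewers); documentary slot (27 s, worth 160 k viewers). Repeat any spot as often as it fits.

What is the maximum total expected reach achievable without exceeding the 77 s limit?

603

Ranking by ratio (expected reach/s): weather segment 9.14, documentary slot 5.93, morning-news A 4.05, kids-block spot 3.61.
Taking 3×weather segment: 66 s used, 603 in expected reach.
That's the maximum — no swap from here does better than 603.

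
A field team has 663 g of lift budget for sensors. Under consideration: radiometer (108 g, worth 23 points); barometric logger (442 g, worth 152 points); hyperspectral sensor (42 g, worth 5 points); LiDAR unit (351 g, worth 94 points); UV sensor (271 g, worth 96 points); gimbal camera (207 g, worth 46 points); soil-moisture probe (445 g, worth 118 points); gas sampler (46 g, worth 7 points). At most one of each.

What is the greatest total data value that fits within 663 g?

198

Ranking by ratio (data value/g): UV sensor 0.35, barometric logger 0.34, LiDAR unit 0.27.
A density-first pass picks LiDAR unit + UV sensor — 190 at 622 g.
Dropping LiDAR unit and UV sensor frees 622 g; slotting in barometric logger + gimbal camera (649 g) lifts the total to 198 at 649 g.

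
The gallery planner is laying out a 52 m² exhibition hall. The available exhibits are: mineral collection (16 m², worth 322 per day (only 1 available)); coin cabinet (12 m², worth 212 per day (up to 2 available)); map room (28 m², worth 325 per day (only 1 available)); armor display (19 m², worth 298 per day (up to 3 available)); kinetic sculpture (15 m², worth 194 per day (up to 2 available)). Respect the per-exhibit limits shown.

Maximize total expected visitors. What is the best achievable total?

832

Greedy by ratio would take mineral collection + 2×coin cabinet: 40 m² used, total 746.
Dropping coin cabinet frees 12 m²; slotting in armor display (19 m²) lifts the total to 832 at 47 m².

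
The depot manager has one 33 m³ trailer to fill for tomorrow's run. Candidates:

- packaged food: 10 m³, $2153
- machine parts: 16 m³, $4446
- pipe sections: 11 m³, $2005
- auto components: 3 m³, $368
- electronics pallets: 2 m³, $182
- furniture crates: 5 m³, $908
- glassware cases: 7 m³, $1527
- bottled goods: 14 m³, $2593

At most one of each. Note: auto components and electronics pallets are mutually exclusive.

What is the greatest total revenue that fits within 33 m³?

8126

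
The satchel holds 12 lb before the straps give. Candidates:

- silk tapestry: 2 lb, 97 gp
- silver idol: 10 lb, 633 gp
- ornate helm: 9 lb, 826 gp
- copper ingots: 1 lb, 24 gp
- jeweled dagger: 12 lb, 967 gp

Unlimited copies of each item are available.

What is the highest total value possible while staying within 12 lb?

Taking the top-ratio items first gives silk tapestry + ornate helm + copper ingots for 947 (12 lb).
Dropping silk tapestry and ornate helm and copper ingots frees 12 lb; slotting in jeweled dagger (12 lb) lifts the total to 967 at 12 lb.

967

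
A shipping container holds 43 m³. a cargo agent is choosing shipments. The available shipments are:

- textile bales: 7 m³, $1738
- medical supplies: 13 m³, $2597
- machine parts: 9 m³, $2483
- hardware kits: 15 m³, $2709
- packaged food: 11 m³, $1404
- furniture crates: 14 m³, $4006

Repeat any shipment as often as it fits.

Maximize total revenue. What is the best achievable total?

12018

Taking 3×furniture crates: 42 m³ used, 12018 in revenue.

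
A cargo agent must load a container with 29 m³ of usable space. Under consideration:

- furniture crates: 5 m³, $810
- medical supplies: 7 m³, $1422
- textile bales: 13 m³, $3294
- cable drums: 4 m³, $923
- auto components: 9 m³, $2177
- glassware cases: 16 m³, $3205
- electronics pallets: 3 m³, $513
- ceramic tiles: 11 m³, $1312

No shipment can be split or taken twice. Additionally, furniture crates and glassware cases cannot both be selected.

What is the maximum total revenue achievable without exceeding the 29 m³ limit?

6907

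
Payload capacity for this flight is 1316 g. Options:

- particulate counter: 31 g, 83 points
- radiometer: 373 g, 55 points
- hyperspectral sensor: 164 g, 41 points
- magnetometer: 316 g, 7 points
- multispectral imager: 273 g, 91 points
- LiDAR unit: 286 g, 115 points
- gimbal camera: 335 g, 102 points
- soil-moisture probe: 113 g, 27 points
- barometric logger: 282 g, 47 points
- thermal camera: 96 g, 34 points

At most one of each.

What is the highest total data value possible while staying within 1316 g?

493

The ratio ordering already packs tightly: particulate counter + hyperspectral sensor + multispectral imager + LiDAR unit + gimbal camera + soil-moisture probe + thermal camera, 1298 g, 493.
Every other selection either busts 1316 g or fails to beat 493.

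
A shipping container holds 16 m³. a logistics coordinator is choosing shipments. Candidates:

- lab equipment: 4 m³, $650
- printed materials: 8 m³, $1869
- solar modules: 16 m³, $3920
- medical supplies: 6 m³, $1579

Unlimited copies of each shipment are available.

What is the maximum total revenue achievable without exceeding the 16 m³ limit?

3920

By revenue per m³: medical supplies 263.17, solar modules 245.00, printed materials 233.62 lead.
Greedy by ratio would take lab equipment + 2×medical supplies: 16 m³ used, total 3808.
Dropping lab equipment and 2×medical supplies frees 16 m³; slotting in solar modules (16 m³) lifts the total to 3920 at 16 m³.
That's the maximum — no swap from here does better than 3920.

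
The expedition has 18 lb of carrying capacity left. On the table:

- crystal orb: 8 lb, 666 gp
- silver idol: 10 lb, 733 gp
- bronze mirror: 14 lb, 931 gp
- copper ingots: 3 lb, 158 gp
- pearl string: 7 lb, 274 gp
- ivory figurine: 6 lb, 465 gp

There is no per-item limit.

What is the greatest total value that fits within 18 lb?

1399

The ratio heuristic lands on 2×crystal orb (1332) but leaves 2 lb idle.
Dropping crystal orb frees 8 lb; slotting in silver idol (10 lb) lifts the total to 1399 at 18 lb.
Nothing else within 18 lb beats 1399.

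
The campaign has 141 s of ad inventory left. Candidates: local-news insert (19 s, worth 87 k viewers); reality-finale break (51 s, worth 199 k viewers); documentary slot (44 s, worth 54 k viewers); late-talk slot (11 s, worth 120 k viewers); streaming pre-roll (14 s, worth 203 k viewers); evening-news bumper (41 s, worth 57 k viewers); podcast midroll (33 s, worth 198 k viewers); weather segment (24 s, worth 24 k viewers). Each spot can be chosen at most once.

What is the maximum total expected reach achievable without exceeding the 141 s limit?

Ranking by ratio (expected reach/s): streaming pre-roll 14.50, late-talk slot 10.91, podcast midroll 6.00, local-news insert 4.58.
The ratio ordering already packs tightly: local-news insert + reality-finale break + late-talk slot + streaming pre-roll + podcast midroll, 128 s, 807.
Runner-up reality-finale break + late-talk slot + streaming pre-roll + podcast midroll + weather segment tops out at 744.

807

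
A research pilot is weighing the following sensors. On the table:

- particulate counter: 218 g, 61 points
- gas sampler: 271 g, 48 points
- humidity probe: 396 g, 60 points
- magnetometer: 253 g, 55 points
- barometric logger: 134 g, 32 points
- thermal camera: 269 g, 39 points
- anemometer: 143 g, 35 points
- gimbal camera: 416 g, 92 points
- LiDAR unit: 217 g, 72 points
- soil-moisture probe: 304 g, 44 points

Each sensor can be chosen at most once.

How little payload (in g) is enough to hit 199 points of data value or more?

Need the lightest bundle worth ≥ 199.
Taking particulate counter + barometric logger + anemometer + LiDAR unit gives 200 (≥ 199) for 712 g.
No combination under 712 g hits 199.

712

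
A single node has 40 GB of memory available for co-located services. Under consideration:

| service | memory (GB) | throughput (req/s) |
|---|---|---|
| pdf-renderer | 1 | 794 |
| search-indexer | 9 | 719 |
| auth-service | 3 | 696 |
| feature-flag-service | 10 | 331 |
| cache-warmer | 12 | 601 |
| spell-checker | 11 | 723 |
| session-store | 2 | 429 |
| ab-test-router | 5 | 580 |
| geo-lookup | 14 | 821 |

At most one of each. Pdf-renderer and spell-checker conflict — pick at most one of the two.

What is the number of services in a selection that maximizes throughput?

Best achievable throughput is 4039.
pdf-renderer + search-indexer + auth-service + session-store + ab-test-router + geo-lookup hits 4039 at 34 GB.
Any selection reaching 4039 contains exactly 6 services.

6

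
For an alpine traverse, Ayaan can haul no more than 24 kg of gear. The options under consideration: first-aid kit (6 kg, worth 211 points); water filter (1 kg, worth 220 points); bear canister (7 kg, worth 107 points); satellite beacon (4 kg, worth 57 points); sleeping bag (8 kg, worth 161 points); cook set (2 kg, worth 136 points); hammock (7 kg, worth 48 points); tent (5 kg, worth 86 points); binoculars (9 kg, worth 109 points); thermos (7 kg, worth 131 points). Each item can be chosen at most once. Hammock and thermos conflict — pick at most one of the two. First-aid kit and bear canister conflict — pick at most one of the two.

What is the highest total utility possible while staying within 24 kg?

The ratio ordering already packs tightly: first-aid kit + water filter + sleeping bag + cook set + thermos, 24 kg, 859.

859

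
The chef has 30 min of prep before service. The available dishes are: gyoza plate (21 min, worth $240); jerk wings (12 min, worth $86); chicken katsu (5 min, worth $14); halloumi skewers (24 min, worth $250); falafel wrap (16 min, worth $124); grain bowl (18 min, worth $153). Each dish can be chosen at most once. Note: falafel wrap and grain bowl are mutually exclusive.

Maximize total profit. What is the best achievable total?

By profit per min: gyoza plate 11.43, halloumi skewers 10.42, grain bowl 8.50 lead.
Filling by ratio: gyoza plate + chicken katsu for 254, with 4 min left unused.
Replace gyoza plate with halloumi skewers: the trade gains 10 net, giving 264 at 29 min.

264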